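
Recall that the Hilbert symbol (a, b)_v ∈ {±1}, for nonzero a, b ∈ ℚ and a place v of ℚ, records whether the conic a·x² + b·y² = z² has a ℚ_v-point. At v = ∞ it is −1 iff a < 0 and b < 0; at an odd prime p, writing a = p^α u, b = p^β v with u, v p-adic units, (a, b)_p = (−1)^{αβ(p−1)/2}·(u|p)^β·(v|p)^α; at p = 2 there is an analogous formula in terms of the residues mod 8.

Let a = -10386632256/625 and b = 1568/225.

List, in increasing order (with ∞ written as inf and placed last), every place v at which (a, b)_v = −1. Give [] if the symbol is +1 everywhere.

(a, b) ≡ (-4641, 2) mod (ℚ^×)²; places V = {2, 3, 5, 7, 11, 13, 17, ∞}.
(a,b)_11: α=2, u≡3; β=0, v≡10 (mod 11); (3|11)=+1, (10|11)=-1; sign (−1)^0·+1^0·-1^2 = +1.
(a,b)_∞: sgn(-4641)=−, sgn(2)=+, so +1.
(a,b)_17: α=3, u≡15; β=0, v≡1 (mod 17); (15|17)=+1, (1|17)=+1; sign (−1)^0·+1^0·+1^3 = +1.
(a,b)_3: α=1, u≡1; β=-2, v≡2 (mod 3); (1|3)=+1, (2|3)=-1; sign (−1)^0·+1^-2·-1^1 = -1.
(a,b)_2: α=6, β=5; u≡7, v≡1 (mod 8); ε(u)ε(v)=1·0, αω(v)=6·0, βω(u)=5·0; sum ≡ 0  ⇒  +1.
(a,b)_7: α=1, u≡4; β=2, v≡4 (mod 7); (4|7)=+1, (4|7)=+1; sign (−1)^0·+1^2·+1^1 = +1.
(a,b)_5: α=-4, u≡4; β=-2, v≡2 (mod 5); (4|5)=+1, (2|5)=-1; sign (−1)^0·+1^-2·-1^-4 = +1.
(a,b)_13: α=1, u≡7; β=0, v≡2 (mod 13); (7|13)=-1, (2|13)=-1; sign (−1)^0·-1^0·-1^1 = -1.
Ram(-4641, 2) = {3, 13}; no ℚ_3-point on the conic.

[3, 13]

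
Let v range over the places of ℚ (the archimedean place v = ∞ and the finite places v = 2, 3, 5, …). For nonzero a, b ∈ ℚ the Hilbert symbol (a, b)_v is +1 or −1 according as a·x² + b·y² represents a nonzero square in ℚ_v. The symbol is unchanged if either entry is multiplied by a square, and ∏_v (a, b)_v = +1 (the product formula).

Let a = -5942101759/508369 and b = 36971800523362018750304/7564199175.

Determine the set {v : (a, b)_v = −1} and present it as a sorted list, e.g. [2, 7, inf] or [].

Mod squares: a ≡ -22231, b ≡ 1978. Check v ∈ {∞, 2, 3, 5, 11, 13, 23, 31, 41, 43, 47}.
v=47: a=47^3·(≡45), b=47^4·(≡9) mod 47; (45|47)=-1, (9|47)=+1; (−1)^{3·4·23}·(-1)^4·(+1)^3 = +1.
v=∞: -22231 < 0 and 1978 > 0  ⇒  (a,b)_∞ = +1.
v=11: a=11^3·(≡4), b=11^6·(≡5) mod 11; (4|11)=+1, (5|11)=+1; (−1)^{3·6·5}·(+1)^6·(+1)^3 = +1.
v=41: a=41^0·(≡32), b=41^2·(≡4) mod 41; (32|41)=+1, (4|41)=+1; (−1)^{0·2·20}·(+1)^2·(+1)^0 = +1.
v=2: v_2(a)=0, v_2(b)=5; units ≡ 1, 5 (mod 8); ε·ε+αω+βω = 0·0+0·1+5·0 ≡ 0  ⇒  (a,b)_2 = +1.
v=5: a=5^0·(≡4), b=5^-2·(≡2) mod 5; (4|5)=+1, (2|5)=-1; (−1)^{0·-2·2}·(+1)^-2·(-1)^0 = +1.
v=43: a=43^1·(≡28), b=43^3·(≡28) mod 43; (28|43)=-1, (28|43)=-1; (−1)^{1·3·21}·(-1)^3·(-1)^1 = -1.
v=13: a=13^0·(≡1), b=13^-2·(≡6) mod 13; (1|13)=+1, (6|13)=-1; (−1)^{0·-2·6}·(+1)^-2·(-1)^0 = +1.
v=31: a=31^-2·(≡17), b=31^-2·(≡19) mod 31; (17|31)=-1, (19|31)=+1; (−1)^{-2·-2·15}·(-1)^-2·(+1)^-2 = +1.
v=23: a=23^-2·(≡11), b=23^-1·(≡7) mod 23; (11|23)=-1, (7|23)=-1; (−1)^{-2·-1·11}·(-1)^-1·(-1)^-2 = -1.
v=3: a=3^0·(≡2), b=3^-4·(≡1) mod 3; (2|3)=-1, (1|3)=+1; (−1)^{0·-4·1}·(-1)^-4·(+1)^0 = +1.
(-22231, 1978 / ℚ) ramifies at {23, 43}: a division algebra.

[23, 43]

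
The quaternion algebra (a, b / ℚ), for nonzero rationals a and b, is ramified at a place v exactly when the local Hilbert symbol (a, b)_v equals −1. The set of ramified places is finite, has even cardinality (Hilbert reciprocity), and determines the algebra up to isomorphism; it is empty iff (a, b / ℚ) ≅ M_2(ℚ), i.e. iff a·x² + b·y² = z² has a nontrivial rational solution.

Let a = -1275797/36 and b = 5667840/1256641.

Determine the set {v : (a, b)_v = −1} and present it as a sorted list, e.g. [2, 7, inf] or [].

[2, 5, 37, 41]

Mod squares: a ≡ -1517, b ≡ 615. Check v ∈ {∞, 2, 3, 5, 19, 29, 37, 41, 59}.
v=29: a=29^2·(≡7), b=29^0·(≡24) mod 29; (7|29)=+1, (24|29)=+1; (−1)^{2·0·14}·(+1)^0·(+1)^2 = +1.
v=59: a=59^0·(≡12), b=59^-2·(≡26) mod 59; (12|59)=+1, (26|59)=+1; (−1)^{0·-2·29}·(+1)^-2·(+1)^0 = +1.
v=37: a=37^1·(≡34), b=37^0·(≡18) mod 37; (34|37)=+1, (18|37)=-1; (−1)^{1·0·18}·(+1)^0·(-1)^1 = -1.
v=∞: -1517 < 0 and 615 > 0  ⇒  (a,b)_∞ = +1.
v=3: a=3^-2·(≡1), b=3^3·(≡1) mod 3; (1|3)=+1, (1|3)=+1; (−1)^{-2·3·1}·(+1)^3·(+1)^-2 = +1.
v=19: a=19^0·(≡2), b=19^-2·(≡16) mod 19; (2|19)=-1, (16|19)=+1; (−1)^{0·-2·9}·(-1)^-2·(+1)^0 = +1.
v=5: a=5^0·(≡3), b=5^1·(≡3) mod 5; (3|5)=-1, (3|5)=-1; (−1)^{0·1·2}·(-1)^1·(-1)^0 = -1.
v=2: v_2(a)=-2, v_2(b)=10; units ≡ 3, 7 (mod 8); ε·ε+αω+βω = 1·1+-2·0+10·1 ≡ 1  ⇒  (a,b)_2 = -1.
v=41: a=41^1·(≡16), b=41^1·(≡15) mod 41; (16|41)=+1, (15|41)=-1; (−1)^{1·1·20}·(+1)^1·(-1)^1 = -1.
Ram(-1517, 615) = {2, 5, 37, 41}; no ℚ_2-point on the conic.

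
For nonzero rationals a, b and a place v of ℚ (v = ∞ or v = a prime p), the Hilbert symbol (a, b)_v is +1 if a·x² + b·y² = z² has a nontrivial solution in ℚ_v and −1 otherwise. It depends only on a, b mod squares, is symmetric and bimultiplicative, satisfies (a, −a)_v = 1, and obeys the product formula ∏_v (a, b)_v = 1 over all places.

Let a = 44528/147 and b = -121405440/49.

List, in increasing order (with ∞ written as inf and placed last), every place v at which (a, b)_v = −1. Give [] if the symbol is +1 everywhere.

[2, 3, 19, 23]

(a, b) ≡ (69, -7410) mod (ℚ^×)²; places V = {2, 3, 5, 7, 11, 13, 19, 23, ∞}.
(a,b)_13: α=0, u≡4; β=1, v≡6 (mod 13); (4|13)=+1, (6|13)=-1; sign (−1)^0·+1^1·-1^0 = +1.
(a,b)_5: α=0, u≡4; β=1, v≡3 (mod 5); (4|5)=+1, (3|5)=-1; sign (−1)^0·+1^1·-1^0 = +1.
(a,b)_19: α=0, u≡13; β=1, v≡17 (mod 19); (13|19)=-1, (17|19)=+1; sign (−1)^0·-1^1·+1^0 = -1.
(a,b)_3: α=-1, u≡2; β=1, v≡2 (mod 3); (2|3)=-1, (2|3)=-1; sign (−1)^1·-1^1·-1^-1 = -1.
(a,b)_11: α=2, u≡4; β=0, v≡4 (mod 11); (4|11)=+1, (4|11)=+1; sign (−1)^0·+1^0·+1^2 = +1.
(a,b)_23: α=1, u≡3; β=0, v≡20 (mod 23); (3|23)=+1, (20|23)=-1; sign (−1)^0·+1^0·-1^1 = -1.
(a,b)_2: α=4, β=15; u≡5, v≡7 (mod 8); ε(u)ε(v)=0·1, αω(v)=4·0, βω(u)=15·1; sum ≡ 1  ⇒  -1.
(a,b)_7: α=-2, u≡5; β=-2, v≡5 (mod 7); (5|7)=-1, (5|7)=-1; sign (−1)^0·-1^-2·-1^-2 = +1.
(a,b)_∞: sgn(69)=+, sgn(-7410)=−, so +1.
Ram(69, -7410) = {2, 3, 19, 23}; no ℚ_2-point on the conic.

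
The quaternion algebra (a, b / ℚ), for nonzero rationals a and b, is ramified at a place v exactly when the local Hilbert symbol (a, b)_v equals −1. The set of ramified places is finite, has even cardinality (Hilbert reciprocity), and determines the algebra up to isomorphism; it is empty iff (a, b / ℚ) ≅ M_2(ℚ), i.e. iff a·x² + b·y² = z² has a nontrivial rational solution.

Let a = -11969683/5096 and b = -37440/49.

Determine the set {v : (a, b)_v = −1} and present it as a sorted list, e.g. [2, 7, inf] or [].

[5, 13, 17, inf]

(a, b) ≡ (-4862, -65) mod (ℚ^×)²; places V = {2, 3, 5, 7, 11, 13, 17, 23, ∞}.
(a,b)_3: α=0, u≡1; β=2, v≡1 (mod 3); (1|3)=+1, (1|3)=+1; sign (−1)^0·+1^2·+1^0 = +1.
(a,b)_7: α=-2, u≡5; β=-2, v≡3 (mod 7); (5|7)=-1, (3|7)=-1; sign (−1)^0·-1^-2·-1^-2 = +1.
(a,b)_∞: sgn(-4862)=−, sgn(-65)=−, so -1.
(a,b)_5: α=0, u≡2; β=1, v≡3 (mod 5); (2|5)=-1, (3|5)=-1; sign (−1)^0·-1^1·-1^0 = -1.
(a,b)_13: α=-1, u≡1; β=1, v≡11 (mod 13); (1|13)=+1, (11|13)=-1; sign (−1)^0·+1^1·-1^-1 = -1.
(a,b)_17: α=1, u≡11; β=0, v≡3 (mod 17); (11|17)=-1, (3|17)=-1; sign (−1)^0·-1^0·-1^1 = -1.
(a,b)_2: α=-3, β=6; u≡1, v≡7 (mod 8); ε(u)ε(v)=0·1, αω(v)=-3·0, βω(u)=6·0; sum ≡ 0  ⇒  +1.
(a,b)_11: α=3, u≡9; β=0, v≡3 (mod 11); (9|11)=+1, (3|11)=+1; sign (−1)^0·+1^0·+1^3 = +1.
(a,b)_23: α=2, u≡11; β=0, v≡9 (mod 23); (11|23)=-1, (9|23)=+1; sign (−1)^0·-1^0·+1^2 = +1.
(-4862, -65 / ℚ) ramifies at {5, 13, 17, ∞}: a division algebra.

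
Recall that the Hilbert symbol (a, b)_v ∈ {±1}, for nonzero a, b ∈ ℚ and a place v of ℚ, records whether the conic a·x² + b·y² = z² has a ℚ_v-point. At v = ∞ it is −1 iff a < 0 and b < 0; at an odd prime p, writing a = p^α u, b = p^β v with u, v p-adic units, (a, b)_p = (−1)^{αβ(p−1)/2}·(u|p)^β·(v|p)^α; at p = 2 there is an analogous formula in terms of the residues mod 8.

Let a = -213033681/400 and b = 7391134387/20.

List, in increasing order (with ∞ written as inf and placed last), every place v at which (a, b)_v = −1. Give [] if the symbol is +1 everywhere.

(a, b) ≡ (-65569, 260015) mod (ℚ^×)²; places V = {2, 3, 5, 7, 13, 17, 19, 23, 29, ∞}.
(a,b)_13: α=0, u≡1; β=2, v≡2 (mod 13); (1|13)=+1, (2|13)=-1; sign (−1)^0·+1^2·-1^0 = +1.
(a,b)_29: α=1, u≡24; β=2, v≡13 (mod 29); (24|29)=+1, (13|29)=+1; sign (−1)^0·+1^2·+1^1 = +1.
(a,b)_5: α=-2, u≡4; β=-1, v≡3 (mod 5); (4|5)=+1, (3|5)=-1; sign (−1)^0·+1^-1·-1^-2 = +1.
(a,b)_3: α=2, u≡2; β=0, v≡2 (mod 3); (2|3)=-1, (2|3)=-1; sign (−1)^0·-1^0·-1^2 = +1.
(a,b)_19: α=3, u≡6; β=1, v≡9 (mod 19); (6|19)=+1, (9|19)=+1; sign (−1)^1·+1^1·+1^3 = -1.
(a,b)_7: α=1, u≡6; β=1, v≡5 (mod 7); (6|7)=-1, (5|7)=-1; sign (−1)^1·-1^1·-1^1 = -1.
(a,b)_23: α=0, u≡18; β=1, v≡18 (mod 23); (18|23)=+1, (18|23)=+1; sign (−1)^0·+1^1·+1^0 = +1.
(a,b)_∞: sgn(-65569)=−, sgn(260015)=+, so +1.
(a,b)_17: α=1, u≡8; β=1, v≡14 (mod 17); (8|17)=+1, (14|17)=-1; sign (−1)^0·+1^1·-1^1 = -1.
(a,b)_2: α=-4, β=-2; u≡7, v≡7 (mod 8); ε(u)ε(v)=1·1, αω(v)=-4·0, βω(u)=-2·0; sum ≡ 1  ⇒  -1.
Ram(-65569, 260015) = {2, 7, 17, 19}; no ℚ_2-point on the conic.

[2, 7, 17, 19]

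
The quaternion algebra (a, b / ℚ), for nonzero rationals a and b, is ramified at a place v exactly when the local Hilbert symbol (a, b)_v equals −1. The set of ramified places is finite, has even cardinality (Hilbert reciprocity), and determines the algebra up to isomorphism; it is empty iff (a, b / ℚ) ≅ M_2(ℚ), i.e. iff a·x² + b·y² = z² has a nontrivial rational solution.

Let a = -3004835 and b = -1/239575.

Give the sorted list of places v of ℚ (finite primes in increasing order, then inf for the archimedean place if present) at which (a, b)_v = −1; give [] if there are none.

(a, b) ≡ (-3004835, -7) mod (ℚ^×)²; places V = {2, 5, 7, 17, 23, 29, 37, 53, ∞}.
(a,b)_29: α=1, u≡2; β=0, v≡24 (mod 29); (2|29)=-1, (24|29)=+1; sign (−1)^0·-1^0·+1^1 = +1.
(a,b)_37: α=0, u≡9; β=-2, v≡26 (mod 37); (9|37)=+1, (26|37)=+1; sign (−1)^0·+1^-2·+1^0 = +1.
(a,b)_53: α=1, u≡15; β=0, v≡7 (mod 53); (15|53)=+1, (7|53)=+1; sign (−1)^0·+1^0·+1^1 = +1.
(a,b)_∞: sgn(-3004835)=−, sgn(-7)=−, so -1.
(a,b)_7: α=0, u≡6; β=-1, v≡3 (mod 7); (6|7)=-1, (3|7)=-1; sign (−1)^0·-1^-1·-1^0 = -1.
(a,b)_17: α=1, u≡11; β=0, v≡3 (mod 17); (11|17)=-1, (3|17)=-1; sign (−1)^0·-1^0·-1^1 = -1.
(a,b)_23: α=1, u≡18; β=0, v≡13 (mod 23); (18|23)=+1, (13|23)=+1; sign (−1)^0·+1^0·+1^1 = +1.
(a,b)_5: α=1, u≡3; β=-2, v≡3 (mod 5); (3|5)=-1, (3|5)=-1; sign (−1)^0·-1^-2·-1^1 = -1.
(a,b)_2: α=0, β=0; u≡5, v≡1 (mod 8); ε(u)ε(v)=0·0, αω(v)=0·0, βω(u)=0·1; sum ≡ 0  ⇒  +1.
(-3004835, -7 / ℚ) ramifies at {5, 7, 17, ∞}: a division algebra.

[5, 7, 17, inf]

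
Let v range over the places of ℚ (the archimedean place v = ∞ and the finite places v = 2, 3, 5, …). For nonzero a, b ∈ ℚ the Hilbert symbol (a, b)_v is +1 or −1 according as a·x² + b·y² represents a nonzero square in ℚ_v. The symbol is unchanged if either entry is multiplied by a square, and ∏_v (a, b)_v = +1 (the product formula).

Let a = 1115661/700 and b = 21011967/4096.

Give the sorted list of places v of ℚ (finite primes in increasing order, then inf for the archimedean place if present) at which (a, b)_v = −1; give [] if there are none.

[2, 3, 19, 41]

Mod squares: a ≡ 14763, b ≡ 28823. Check v ∈ {∞, 2, 3, 5, 7, 19, 23, 37, 41}.
v=19: a=19^1·(≡16), b=19^1·(≡5) mod 19; (16|19)=+1, (5|19)=+1; (−1)^{1·1·9}·(+1)^1·(+1)^1 = -1.
v=41: a=41^0·(≡17), b=41^1·(≡34) mod 41; (17|41)=-1, (34|41)=-1; (−1)^{0·1·20}·(-1)^1·(-1)^0 = -1.
v=5: a=5^-2·(≡2), b=5^0·(≡2) mod 5; (2|5)=-1, (2|5)=-1; (−1)^{-2·0·2}·(-1)^0·(-1)^-2 = +1.
v=23: a=23^2·(≡20), b=23^0·(≡9) mod 23; (20|23)=-1, (9|23)=+1; (−1)^{2·0·11}·(-1)^0·(+1)^2 = +1.
v=3: a=3^1·(≡1), b=3^6·(≡2) mod 3; (1|3)=+1, (2|3)=-1; (−1)^{1·6·1}·(+1)^6·(-1)^1 = -1.
v=2: v_2(a)=-2, v_2(b)=-12; units ≡ 3, 7 (mod 8); ε·ε+αω+βω = 1·1+-2·0+-12·1 ≡ 1  ⇒  (a,b)_2 = -1.
v=7: a=7^-1·(≡4), b=7^0·(≡4) mod 7; (4|7)=+1, (4|7)=+1; (−1)^{-1·0·3}·(+1)^0·(+1)^-1 = +1.
v=37: a=37^1·(≡13), b=37^1·(≡2) mod 37; (13|37)=-1, (2|37)=-1; (−1)^{1·1·18}·(-1)^1·(-1)^1 = +1.
v=∞: 14763 > 0 and 28823 > 0  ⇒  (a,b)_∞ = +1.
Ram(14763, 28823) = {2, 3, 19, 41}; no ℚ_2-point on the conic.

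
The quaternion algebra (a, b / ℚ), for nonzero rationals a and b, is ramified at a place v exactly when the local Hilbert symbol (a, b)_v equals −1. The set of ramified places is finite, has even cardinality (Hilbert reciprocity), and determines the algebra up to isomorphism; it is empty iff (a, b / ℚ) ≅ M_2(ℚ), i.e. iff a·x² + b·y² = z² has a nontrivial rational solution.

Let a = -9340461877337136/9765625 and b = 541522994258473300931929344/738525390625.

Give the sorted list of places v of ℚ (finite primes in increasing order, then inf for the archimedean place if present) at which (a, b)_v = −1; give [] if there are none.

[3, 17]

(a, b) ≡ (-51, 221) mod (ℚ^×)²; places V = {2, 3, 5, 7, 11, 13, 17, ∞}.
(a,b)_13: α=2, u≡9; β=3, v≡12 (mod 13); (9|13)=+1, (12|13)=+1; sign (−1)^0·+1^3·+1^2 = +1.
(a,b)_11: α=0, u≡4; β=-2, v≡1 (mod 11); (4|11)=+1, (1|11)=+1; sign (−1)^0·+1^-2·+1^0 = +1.
(a,b)_5: α=-10, u≡4; β=-14, v≡4 (mod 5); (4|5)=+1, (4|5)=+1; sign (−1)^0·+1^-14·+1^-10 = +1.
(a,b)_∞: sgn(-51)=−, sgn(221)=+, so +1.
(a,b)_17: α=3, u≡7; β=5, v≡4 (mod 17); (7|17)=-1, (4|17)=+1; sign (−1)^0·-1^5·+1^3 = -1.
(a,b)_2: α=4, β=8; u≡5, v≡5 (mod 8); ε(u)ε(v)=0·0, αω(v)=4·1, βω(u)=8·1; sum ≡ 0  ⇒  +1.
(a,b)_7: α=2, u≡6; β=4, v≡1 (mod 7); (6|7)=-1, (1|7)=+1; sign (−1)^0·-1^4·+1^2 = +1.
(a,b)_3: α=15, u≡1; β=24, v≡2 (mod 3); (1|3)=+1, (2|3)=-1; sign (−1)^0·+1^24·-1^15 = -1.
|Ram(-51, 221)| = 2, even; anisotropic at {3, 17}.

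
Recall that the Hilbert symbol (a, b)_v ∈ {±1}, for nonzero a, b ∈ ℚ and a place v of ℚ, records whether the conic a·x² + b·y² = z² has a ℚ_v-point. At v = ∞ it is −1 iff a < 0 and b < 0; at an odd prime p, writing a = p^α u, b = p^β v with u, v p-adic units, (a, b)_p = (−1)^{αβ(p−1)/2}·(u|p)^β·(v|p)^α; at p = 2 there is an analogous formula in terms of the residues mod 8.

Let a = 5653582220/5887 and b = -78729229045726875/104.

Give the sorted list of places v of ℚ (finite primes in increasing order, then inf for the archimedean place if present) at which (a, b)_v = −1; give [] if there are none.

(a, b) ≡ (85085, -4862) mod (ℚ^×)²; places V = {2, 3, 5, 7, 11, 13, 17, 19, 29, 31, ∞}.
(a,b)_11: α=3, u≡7; β=5, v≡1 (mod 11); (7|11)=-1, (1|11)=+1; sign (−1)^1·-1^5·+1^3 = +1.
(a,b)_2: α=2, β=-3; u≡5, v≡1 (mod 8); ε(u)ε(v)=0·0, αω(v)=2·0, βω(u)=-3·1; sum ≡ 1  ⇒  -1.
(a,b)_17: α=1, u≡11; β=3, v≡5 (mod 17); (11|17)=-1, (5|17)=-1; sign (−1)^0·-1^3·-1^1 = +1.
(a,b)_31: α=2, u≡12; β=0, v≡19 (mod 31); (12|31)=-1, (19|31)=+1; sign (−1)^0·-1^0·+1^2 = +1.
(a,b)_19: α=0, u≡13; β=2, v≡3 (mod 19); (13|19)=-1, (3|19)=-1; sign (−1)^0·-1^2·-1^0 = +1.
(a,b)_7: α=-1, u≡6; β=2, v≡3 (mod 7); (6|7)=-1, (3|7)=-1; sign (−1)^0·-1^2·-1^-1 = -1.
(a,b)_29: α=-2, u≡25; β=0, v≡14 (mod 29); (25|29)=+1, (14|29)=-1; sign (−1)^0·+1^0·-1^-2 = +1.
(a,b)_∞: sgn(85085)=+, sgn(-4862)=−, so +1.
(a,b)_13: α=1, u≡5; β=-1, v≡1 (mod 13); (5|13)=-1, (1|13)=+1; sign (−1)^0·-1^-1·+1^1 = -1.
(a,b)_3: α=0, u≡2; β=2, v≡1 (mod 3); (2|3)=-1, (1|3)=+1; sign (−1)^0·-1^2·+1^0 = +1.
(a,b)_5: α=1, u≡2; β=4, v≡3 (mod 5); (2|5)=-1, (3|5)=-1; sign (−1)^0·-1^4·-1^1 = -1.
(85085, -4862 / ℚ) ramifies at {2, 5, 7, 13}: a division algebra.

[2, 5, 7, 13]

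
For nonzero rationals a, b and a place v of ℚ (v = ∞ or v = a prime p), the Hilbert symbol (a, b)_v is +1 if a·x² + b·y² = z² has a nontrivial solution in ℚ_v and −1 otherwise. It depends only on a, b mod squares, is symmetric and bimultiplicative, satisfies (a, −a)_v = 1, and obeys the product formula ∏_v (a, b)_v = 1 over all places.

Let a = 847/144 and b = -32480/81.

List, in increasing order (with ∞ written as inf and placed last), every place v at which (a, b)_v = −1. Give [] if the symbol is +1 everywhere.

[5, 7]

Mod squares: a ≡ 7, b ≡ -2030. Check v ∈ {∞, 2, 3, 5, 7, 11, 29}.
v=5: a=5^0·(≡3), b=5^1·(≡4) mod 5; (3|5)=-1, (4|5)=+1; (−1)^{0·1·2}·(-1)^1·(+1)^0 = -1.
v=7: a=7^1·(≡4), b=7^1·(≡2) mod 7; (4|7)=+1, (2|7)=+1; (−1)^{1·1·3}·(+1)^1·(+1)^1 = -1.
v=29: a=29^0·(≡23), b=29^1·(≡3) mod 29; (23|29)=+1, (3|29)=-1; (−1)^{0·1·14}·(+1)^1·(-1)^0 = +1.
v=3: a=3^-2·(≡1), b=3^-4·(≡1) mod 3; (1|3)=+1, (1|3)=+1; (−1)^{-2·-4·1}·(+1)^-4·(+1)^-2 = +1.
v=∞: 7 > 0 and -2030 < 0  ⇒  (a,b)_∞ = +1.
v=2: v_2(a)=-4, v_2(b)=5; units ≡ 7, 1 (mod 8); ε·ε+αω+βω = 1·0+-4·0+5·0 ≡ 0  ⇒  (a,b)_2 = +1.
v=11: a=11^2·(≡7), b=11^0·(≡9) mod 11; (7|11)=-1, (9|11)=+1; (−1)^{2·0·5}·(-1)^0·(+1)^2 = +1.
Ram(7, -2030) = {5, 7}; no ℚ_5-point on the conic.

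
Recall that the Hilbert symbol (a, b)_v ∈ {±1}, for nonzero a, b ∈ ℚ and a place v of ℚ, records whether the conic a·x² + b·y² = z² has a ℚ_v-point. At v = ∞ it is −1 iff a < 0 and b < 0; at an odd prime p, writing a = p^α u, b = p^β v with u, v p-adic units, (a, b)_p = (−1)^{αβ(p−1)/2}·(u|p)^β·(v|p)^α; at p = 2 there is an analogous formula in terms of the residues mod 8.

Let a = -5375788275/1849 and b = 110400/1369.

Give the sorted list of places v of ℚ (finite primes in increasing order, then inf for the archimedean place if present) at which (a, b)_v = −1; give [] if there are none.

Mod squares: a ≡ -215031531, b ≡ 69. Check v ∈ {∞, 2, 3, 5, 11, 13, 19, 23, 31, 37, 43}.
v=19: a=19^1·(≡15), b=19^0·(≡10) mod 19; (15|19)=-1, (10|19)=-1; (−1)^{1·0·9}·(-1)^0·(-1)^1 = -1.
v=37: a=37^1·(≡12), b=37^-2·(≡29) mod 37; (12|37)=+1, (29|37)=-1; (−1)^{1·-2·18}·(+1)^-2·(-1)^1 = -1.
v=∞: -215031531 < 0 and 69 > 0  ⇒  (a,b)_∞ = +1.
v=13: a=13^1·(≡4), b=13^0·(≡1) mod 13; (4|13)=+1, (1|13)=+1; (−1)^{1·0·6}·(+1)^0·(+1)^1 = +1.
v=43: a=43^-2·(≡1), b=43^0·(≡28) mod 43; (1|43)=+1, (28|43)=-1; (−1)^{-2·0·21}·(+1)^0·(-1)^-2 = +1.
v=2: v_2(a)=0, v_2(b)=6; units ≡ 5, 5 (mod 8); ε·ε+αω+βω = 0·0+0·1+6·1 ≡ 0  ⇒  (a,b)_2 = +1.
v=31: a=31^1·(≡4), b=31^0·(≡8) mod 31; (4|31)=+1, (8|31)=+1; (−1)^{1·0·15}·(+1)^0·(+1)^1 = +1.
v=5: a=5^2·(≡1), b=5^2·(≡4) mod 5; (1|5)=+1, (4|5)=+1; (−1)^{2·2·2}·(+1)^2·(+1)^2 = +1.
v=3: a=3^1·(≡2), b=3^1·(≡2) mod 3; (2|3)=-1, (2|3)=-1; (−1)^{1·1·1}·(-1)^1·(-1)^1 = -1.
v=11: a=11^1·(≡8), b=11^0·(≡3) mod 11; (8|11)=-1, (3|11)=+1; (−1)^{1·0·5}·(-1)^0·(+1)^1 = +1.
v=23: a=23^1·(≡6), b=23^1·(≡9) mod 23; (6|23)=+1, (9|23)=+1; (−1)^{1·1·11}·(+1)^1·(+1)^1 = -1.
Ram(-215031531, 69) = {3, 19, 23, 37}; no ℚ_3-point on the conic.

[3, 19, 23, 37]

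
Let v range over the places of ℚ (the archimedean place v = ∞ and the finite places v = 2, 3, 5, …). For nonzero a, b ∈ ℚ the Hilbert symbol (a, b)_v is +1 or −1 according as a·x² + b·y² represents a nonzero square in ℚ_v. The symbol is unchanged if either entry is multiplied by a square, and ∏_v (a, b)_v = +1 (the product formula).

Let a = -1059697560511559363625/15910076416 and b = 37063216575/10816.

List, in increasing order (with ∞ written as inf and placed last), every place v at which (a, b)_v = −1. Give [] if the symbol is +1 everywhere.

(a, b) ≡ (-3570, 7) mod (ℚ^×)²; places V = {2, 3, 5, 7, 11, 13, 17, ∞}.
(a,b)_13: α=-4, u≡7; β=-2, v≡5 (mod 13); (7|13)=-1, (5|13)=-1; sign (−1)^0·-1^-2·-1^-4 = +1.
(a,b)_7: α=9, u≡1; β=5, v≡1 (mod 7); (1|7)=+1, (1|7)=+1; sign (−1)^1·+1^5·+1^9 = -1.
(a,b)_11: α=4, u≡4; β=2, v≡8 (mod 11); (4|11)=+1, (8|11)=-1; sign (−1)^0·+1^2·-1^4 = +1.
(a,b)_∞: sgn(-3570)=−, sgn(7)=+, so +1.
(a,b)_2: α=-15, β=-6; u≡7, v≡7 (mod 8); ε(u)ε(v)=1·1, αω(v)=-15·0, βω(u)=-6·0; sum ≡ 1  ⇒  -1.
(a,b)_17: α=-1, u≡10; β=0, v≡14 (mod 17); (10|17)=-1, (14|17)=-1; sign (−1)^0·-1^0·-1^-1 = -1.
(a,b)_3: α=15, u≡1; β=6, v≡1 (mod 3); (1|3)=+1, (1|3)=+1; sign (−1)^0·+1^6·+1^15 = +1.
(a,b)_5: α=3, u≡1; β=2, v≡3 (mod 5); (1|5)=+1, (3|5)=-1; sign (−1)^0·+1^2·-1^3 = -1.
(-3570, 7 / ℚ) ramifies at {2, 5, 7, 17}: a division algebra.

[2, 5, 7, 17]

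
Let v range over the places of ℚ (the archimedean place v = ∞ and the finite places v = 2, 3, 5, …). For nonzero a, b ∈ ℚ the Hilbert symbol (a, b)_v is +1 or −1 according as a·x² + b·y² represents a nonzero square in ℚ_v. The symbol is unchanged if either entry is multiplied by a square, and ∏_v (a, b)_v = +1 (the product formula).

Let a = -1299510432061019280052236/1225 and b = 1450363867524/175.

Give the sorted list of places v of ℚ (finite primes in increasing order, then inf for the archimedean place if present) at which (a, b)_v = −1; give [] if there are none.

(a, b) ≡ (-299, 2330704103) mod (ℚ^×)²; places V = {2, 3, 5, 7, 11, 13, 19, 23, 29, 43, 47, ∞}.
(a,b)_7: α=-2, u≡2; β=-1, v≡3 (mod 7); (2|7)=+1, (3|7)=-1; sign (−1)^0·+1^-1·-1^-2 = +1.
(a,b)_19: α=2, u≡4; β=1, v≡9 (mod 19); (4|19)=+1, (9|19)=+1; sign (−1)^0·+1^1·+1^2 = +1.
(a,b)_29: α=2, u≡4; β=1, v≡17 (mod 29); (4|29)=+1, (17|29)=-1; sign (−1)^0·+1^1·-1^2 = +1.
(a,b)_∞: sgn(-299)=−, sgn(2330704103)=+, so +1.
(a,b)_5: α=-2, u≡1; β=-2, v≡2 (mod 5); (1|5)=+1, (2|5)=-1; sign (−1)^0·+1^-2·-1^-2 = +1.
(a,b)_11: α=2, u≡9; β=2, v≡7 (mod 11); (9|11)=+1, (7|11)=-1; sign (−1)^0·+1^2·-1^2 = +1.
(a,b)_43: α=2, u≡12; β=1, v≡5 (mod 43); (12|43)=-1, (5|43)=-1; sign (−1)^0·-1^1·-1^2 = -1.
(a,b)_2: α=2, β=2; u≡5, v≡7 (mod 8); ε(u)ε(v)=0·1, αω(v)=2·0, βω(u)=2·1; sum ≡ 0  ⇒  +1.
(a,b)_13: α=3, u≡9; β=1, v≡11 (mod 13); (9|13)=+1, (11|13)=-1; sign (−1)^0·+1^1·-1^3 = -1.
(a,b)_3: α=4, u≡1; β=2, v≡2 (mod 3); (1|3)=+1, (2|3)=-1; sign (−1)^0·+1^2·-1^4 = +1.
(a,b)_23: α=3, u≡14; β=1, v≡7 (mod 23); (14|23)=-1, (7|23)=-1; sign (−1)^1·-1^1·-1^3 = -1.
(a,b)_47: α=2, u≡19; β=1, v≡33 (mod 47); (19|47)=-1, (33|47)=-1; sign (−1)^0·-1^1·-1^2 = -1.
(-299, 2330704103 / ℚ) ramifies at {13, 23, 43, 47}: a division algebra.

[13, 23, 43, 47]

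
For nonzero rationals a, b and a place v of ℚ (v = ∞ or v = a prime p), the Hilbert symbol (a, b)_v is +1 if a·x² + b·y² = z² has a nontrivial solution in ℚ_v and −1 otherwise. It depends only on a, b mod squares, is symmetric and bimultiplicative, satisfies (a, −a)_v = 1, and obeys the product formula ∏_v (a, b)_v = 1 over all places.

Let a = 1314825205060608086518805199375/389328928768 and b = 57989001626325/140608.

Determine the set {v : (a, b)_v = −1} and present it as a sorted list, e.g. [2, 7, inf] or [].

(a, b) ≡ (5083, 3076653489) mod (ℚ^×)²; places V = {2, 3, 5, 7, 11, 13, 17, 19, 23, 37, 41, ∞}.
(a,b)_5: α=4, u≡3; β=2, v≡1 (mod 5); (3|5)=-1, (1|5)=+1; sign (−1)^0·-1^2·+1^4 = +1.
(a,b)_37: α=2, u≡20; β=1, v≡1 (mod 37); (20|37)=-1, (1|37)=+1; sign (−1)^0·-1^1·+1^2 = -1.
(a,b)_11: α=4, u≡3; β=2, v≡8 (mod 11); (3|11)=+1, (8|11)=-1; sign (−1)^0·+1^2·-1^4 = +1.
(a,b)_23: α=3, u≡10; β=1, v≡9 (mod 23); (10|23)=-1, (9|23)=+1; sign (−1)^1·-1^1·+1^3 = +1.
(a,b)_17: α=3, u≡5; β=1, v≡3 (mod 17); (5|17)=-1, (3|17)=-1; sign (−1)^0·-1^1·-1^3 = +1.
(a,b)_3: α=10, u≡1; β=5, v≡2 (mod 3); (1|3)=+1, (2|3)=-1; sign (−1)^0·+1^5·-1^10 = +1.
(a,b)_2: α=-20, β=-6; u≡3, v≡1 (mod 8); ε(u)ε(v)=1·0, αω(v)=-20·0, βω(u)=-6·1; sum ≡ 0  ⇒  +1.
(a,b)_19: α=2, u≡2; β=1, v≡6 (mod 19); (2|19)=-1, (6|19)=+1; sign (−1)^0·-1^1·+1^2 = -1.
(a,b)_7: α=2, u≡2; β=1, v≡6 (mod 7); (2|7)=+1, (6|7)=-1; sign (−1)^0·+1^1·-1^2 = +1.
(a,b)_∞: sgn(5083)=+, sgn(3076653489)=+, so +1.
(a,b)_13: α=-5, u≡1; β=-3, v≡10 (mod 13); (1|13)=+1, (10|13)=+1; sign (−1)^0·+1^-3·+1^-5 = +1.
(a,b)_41: α=2, u≡5; β=1, v≡14 (mod 41); (5|41)=+1, (14|41)=-1; sign (−1)^0·+1^1·-1^2 = +1.
(5083, 3076653489 / ℚ) ramifies at {19, 37}: a division algebra.

[19, 37]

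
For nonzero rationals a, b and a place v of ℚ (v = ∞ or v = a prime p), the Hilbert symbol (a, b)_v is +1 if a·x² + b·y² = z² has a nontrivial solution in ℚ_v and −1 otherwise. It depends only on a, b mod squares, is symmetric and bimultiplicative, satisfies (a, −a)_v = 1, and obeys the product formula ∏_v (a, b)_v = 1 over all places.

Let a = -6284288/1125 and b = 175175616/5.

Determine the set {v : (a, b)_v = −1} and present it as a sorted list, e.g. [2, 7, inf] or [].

[2, 3, 5, 7, 17, 41]

(a, b) ≡ (-85, 47355) mod (ℚ^×)²; places V = {2, 3, 5, 7, 11, 17, 19, 41, ∞}.
(a,b)_7: α=0, u≡5; β=1, v≡5 (mod 7); (5|7)=-1, (5|7)=-1; sign (−1)^0·-1^1·-1^0 = -1.
(a,b)_17: α=1, u≡6; β=2, v≡12 (mod 17); (6|17)=-1, (12|17)=-1; sign (−1)^0·-1^2·-1^1 = -1.
(a,b)_5: α=-3, u≡3; β=-1, v≡1 (mod 5); (3|5)=-1, (1|5)=+1; sign (−1)^0·-1^-1·+1^-3 = -1.
(a,b)_2: α=10, β=6; u≡3, v≡3 (mod 8); ε(u)ε(v)=1·1, αω(v)=10·1, βω(u)=6·1; sum ≡ 1  ⇒  -1.
(a,b)_3: α=-2, u≡2; β=1, v≡2 (mod 3); (2|3)=-1, (2|3)=-1; sign (−1)^0·-1^1·-1^-2 = -1.
(a,b)_11: α=0, u≡4; β=1, v≡3 (mod 11); (4|11)=+1, (3|11)=+1; sign (−1)^0·+1^1·+1^0 = +1.
(a,b)_∞: sgn(-85)=−, sgn(47355)=+, so +1.
(a,b)_19: α=2, u≡18; β=0, v≡1 (mod 19); (18|19)=-1, (1|19)=+1; sign (−1)^0·-1^0·+1^2 = +1.
(a,b)_41: α=0, u≡38; β=1, v≡26 (mod 41); (38|41)=-1, (26|41)=-1; sign (−1)^0·-1^1·-1^0 = -1.
Ram(-85, 47355) = {2, 3, 5, 7, 17, 41}; no ℚ_2-point on the conic.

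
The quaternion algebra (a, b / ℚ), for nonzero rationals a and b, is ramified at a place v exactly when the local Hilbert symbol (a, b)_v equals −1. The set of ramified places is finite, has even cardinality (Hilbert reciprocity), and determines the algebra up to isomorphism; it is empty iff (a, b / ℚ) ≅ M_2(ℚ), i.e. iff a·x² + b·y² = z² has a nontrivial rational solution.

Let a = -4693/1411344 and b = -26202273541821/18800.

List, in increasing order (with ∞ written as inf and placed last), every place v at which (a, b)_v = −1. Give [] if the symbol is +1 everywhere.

(a, b) ≡ (-13, -32026787) mod (ℚ^×)²; places V = {2, 3, 5, 11, 13, 19, 23, 43, 47, 53, ∞}.
(a,b)_13: α=1, u≡10; β=3, v≡5 (mod 13); (10|13)=+1, (5|13)=-1; sign (−1)^0·+1^3·-1^1 = -1.
(a,b)_5: α=0, u≡3; β=-2, v≡2 (mod 5); (3|5)=-1, (2|5)=-1; sign (−1)^0·-1^-2·-1^0 = +1.
(a,b)_∞: sgn(-13)=−, sgn(-32026787)=−, so -1.
(a,b)_53: α=0, u≡11; β=3, v≡31 (mod 53); (11|53)=+1, (31|53)=-1; sign (−1)^0·+1^3·-1^0 = +1.
(a,b)_11: α=-2, u≡1; β=0, v≡8 (mod 11); (1|11)=+1, (8|11)=-1; sign (−1)^0·+1^0·-1^-2 = +1.
(a,b)_2: α=-4, β=-4; u≡3, v≡5 (mod 8); ε(u)ε(v)=1·0, αω(v)=-4·1, βω(u)=-4·1; sum ≡ 0  ⇒  +1.
(a,b)_19: α=2, u≡5; β=0, v≡15 (mod 19); (5|19)=+1, (15|19)=-1; sign (−1)^0·+1^0·-1^2 = +1.
(a,b)_23: α=0, u≡14; β=1, v≡19 (mod 23); (14|23)=-1, (19|23)=-1; sign (−1)^0·-1^1·-1^0 = -1.
(a,b)_3: α=-6, u≡2; β=4, v≡1 (mod 3); (2|3)=-1, (1|3)=+1; sign (−1)^0·-1^4·+1^-6 = +1.
(a,b)_47: α=0, u≡12; β=-1, v≡12 (mod 47); (12|47)=+1, (12|47)=+1; sign (−1)^0·+1^-1·+1^0 = +1.
(a,b)_43: α=0, u≡3; β=1, v≡8 (mod 43); (3|43)=-1, (8|43)=-1; sign (−1)^0·-1^1·-1^0 = -1.
(-13, -32026787 / ℚ) ramifies at {13, 23, 43, ∞}: a division algebra.

[13, 23, 43, inf]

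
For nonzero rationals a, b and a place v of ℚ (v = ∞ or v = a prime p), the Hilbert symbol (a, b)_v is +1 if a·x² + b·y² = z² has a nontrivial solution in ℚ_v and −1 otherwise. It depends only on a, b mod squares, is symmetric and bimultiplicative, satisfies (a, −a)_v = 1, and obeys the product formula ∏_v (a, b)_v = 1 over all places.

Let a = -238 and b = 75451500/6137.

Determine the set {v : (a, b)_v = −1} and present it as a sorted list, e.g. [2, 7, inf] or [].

Mod squares: a ≡ -238, b ≡ 1955. Check v ∈ {∞, 2, 3, 5, 7, 17, 19, 23}.
v=17: a=17^1·(≡3), b=17^-1·(≡15) mod 17; (3|17)=-1, (15|17)=+1; (−1)^{1·-1·8}·(-1)^-1·(+1)^1 = -1.
v=7: a=7^1·(≡1), b=7^0·(≡1) mod 7; (1|7)=+1, (1|7)=+1; (−1)^{1·0·3}·(+1)^0·(+1)^1 = +1.
v=23: a=23^0·(≡15), b=23^1·(≡9) mod 23; (15|23)=-1, (9|23)=+1; (−1)^{0·1·11}·(-1)^1·(+1)^0 = -1.
v=5: a=5^0·(≡2), b=5^3·(≡1) mod 5; (2|5)=-1, (1|5)=+1; (−1)^{0·3·2}·(-1)^3·(+1)^0 = -1.
v=3: a=3^0·(≡2), b=3^8·(≡2) mod 3; (2|3)=-1, (2|3)=-1; (−1)^{0·8·1}·(-1)^8·(-1)^0 = +1.
v=∞: -238 < 0 and 1955 > 0  ⇒  (a,b)_∞ = +1.
v=19: a=19^0·(≡9), b=19^-2·(≡4) mod 19; (9|19)=+1, (4|19)=+1; (−1)^{0·-2·9}·(+1)^-2·(+1)^0 = +1.
v=2: v_2(a)=1, v_2(b)=2; units ≡ 1, 3 (mod 8); ε·ε+αω+βω = 0·1+1·1+2·0 ≡ 1  ⇒  (a,b)_2 = -1.
Ram(-238, 1955) = {2, 5, 17, 23}; no ℚ_2-point on the conic.

[2, 5, 17, 23]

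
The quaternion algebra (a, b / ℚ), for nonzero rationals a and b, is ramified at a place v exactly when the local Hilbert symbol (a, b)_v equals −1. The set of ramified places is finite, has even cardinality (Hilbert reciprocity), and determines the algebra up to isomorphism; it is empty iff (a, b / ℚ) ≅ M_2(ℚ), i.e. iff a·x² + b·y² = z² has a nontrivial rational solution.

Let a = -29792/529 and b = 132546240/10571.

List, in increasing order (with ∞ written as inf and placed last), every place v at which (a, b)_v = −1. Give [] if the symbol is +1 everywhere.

[5, 11]

Mod squares: a ≡ -38, b ≡ 4785. Check v ∈ {∞, 2, 3, 5, 7, 11, 19, 23, 29, 31}.
v=29: a=29^0·(≡7), b=29^1·(≡1) mod 29; (7|29)=+1, (1|29)=+1; (−1)^{0·1·14}·(+1)^1·(+1)^0 = +1.
v=19: a=19^1·(≡16), b=19^0·(≡16) mod 19; (16|19)=+1, (16|19)=+1; (−1)^{1·0·9}·(+1)^0·(+1)^1 = +1.
v=3: a=3^0·(≡1), b=3^3·(≡2) mod 3; (1|3)=+1, (2|3)=-1; (−1)^{0·3·1}·(+1)^3·(-1)^0 = +1.
v=∞: -38 < 0 and 4785 > 0  ⇒  (a,b)_∞ = +1.
v=11: a=11^0·(≡7), b=11^-1·(≡6) mod 11; (7|11)=-1, (6|11)=-1; (−1)^{0·-1·5}·(-1)^-1·(-1)^0 = -1.
v=23: a=23^-2·(≡16), b=23^2·(≡13) mod 23; (16|23)=+1, (13|23)=+1; (−1)^{-2·2·11}·(+1)^2·(+1)^-2 = +1.
v=5: a=5^0·(≡2), b=5^1·(≡3) mod 5; (2|5)=-1, (3|5)=-1; (−1)^{0·1·2}·(-1)^1·(-1)^0 = -1.
v=2: v_2(a)=5, v_2(b)=6; units ≡ 5, 1 (mod 8); ε·ε+αω+βω = 0·0+5·0+6·1 ≡ 0  ⇒  (a,b)_2 = +1.
v=7: a=7^2·(≡2), b=7^0·(≡1) mod 7; (2|7)=+1, (1|7)=+1; (−1)^{2·0·3}·(+1)^0·(+1)^2 = +1.
v=31: a=31^0·(≡15), b=31^-2·(≡23) mod 31; (15|31)=-1, (23|31)=-1; (−1)^{0·-2·15}·(-1)^-2·(-1)^0 = +1.
Ram(-38, 4785) = {5, 11}; no ℚ_5-point on the conic.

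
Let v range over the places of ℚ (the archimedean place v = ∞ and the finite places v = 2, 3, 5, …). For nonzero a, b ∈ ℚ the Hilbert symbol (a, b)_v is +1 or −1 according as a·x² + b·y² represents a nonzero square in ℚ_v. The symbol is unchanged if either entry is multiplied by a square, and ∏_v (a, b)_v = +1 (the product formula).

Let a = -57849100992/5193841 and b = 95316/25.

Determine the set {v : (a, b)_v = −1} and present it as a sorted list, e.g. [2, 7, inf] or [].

Mod squares: a ≡ -1239907, b ≡ 141. Check v ∈ {∞, 2, 3, 5, 13, 23, 31, 37, 43, 47, 53}.
v=47: a=47^1·(≡41), b=47^1·(≡36) mod 47; (41|47)=-1, (36|47)=+1; (−1)^{1·1·23}·(-1)^1·(+1)^1 = +1.
v=5: a=5^0·(≡3), b=5^-2·(≡1) mod 5; (3|5)=-1, (1|5)=+1; (−1)^{0·-2·2}·(-1)^-2·(+1)^0 = +1.
v=53: a=53^-2·(≡49), b=53^0·(≡3) mod 53; (49|53)=+1, (3|53)=-1; (−1)^{-2·0·26}·(+1)^0·(-1)^-2 = +1.
v=3: a=3^6·(≡2), b=3^1·(≡2) mod 3; (2|3)=-1, (2|3)=-1; (−1)^{6·1·1}·(-1)^1·(-1)^6 = -1.
v=37: a=37^1·(≡21), b=37^0·(≡12) mod 37; (21|37)=+1, (12|37)=+1; (−1)^{1·0·18}·(+1)^0·(+1)^1 = +1.
v=31: a=31^1·(≡3), b=31^0·(≡17) mod 31; (3|31)=-1, (17|31)=-1; (−1)^{1·0·15}·(-1)^0·(-1)^1 = -1.
v=23: a=23^1·(≡9), b=23^0·(≡2) mod 23; (9|23)=+1, (2|23)=+1; (−1)^{1·0·11}·(+1)^0·(+1)^1 = +1.
v=43: a=43^-2·(≡6), b=43^0·(≡8) mod 43; (6|43)=+1, (8|43)=-1; (−1)^{-2·0·21}·(+1)^0·(-1)^-2 = +1.
v=∞: -1239907 < 0 and 141 > 0  ⇒  (a,b)_∞ = +1.
v=13: a=13^0·(≡2), b=13^2·(≡8) mod 13; (2|13)=-1, (8|13)=-1; (−1)^{0·2·6}·(-1)^2·(-1)^0 = +1.
v=2: v_2(a)=6, v_2(b)=2; units ≡ 5, 5 (mod 8); ε·ε+αω+βω = 0·0+6·1+2·1 ≡ 0  ⇒  (a,b)_2 = +1.
(-1239907, 141 / ℚ) ramifies at {3, 31}: a division algebra.

[3, 31]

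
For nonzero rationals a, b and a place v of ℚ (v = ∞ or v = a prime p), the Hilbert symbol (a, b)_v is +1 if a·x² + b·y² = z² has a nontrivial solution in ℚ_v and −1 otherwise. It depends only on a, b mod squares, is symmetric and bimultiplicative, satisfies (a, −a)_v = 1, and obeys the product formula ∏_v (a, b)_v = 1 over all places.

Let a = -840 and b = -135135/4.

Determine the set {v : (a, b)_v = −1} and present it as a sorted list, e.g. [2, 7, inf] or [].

[3, 11, 13, inf]

Mod squares: a ≡ -210, b ≡ -15015. Check v ∈ {∞, 2, 3, 5, 7, 11, 13}.
v=7: a=7^1·(≡6), b=7^1·(≡2) mod 7; (6|7)=-1, (2|7)=+1; (−1)^{1·1·3}·(-1)^1·(+1)^1 = +1.
v=13: a=13^0·(≡5), b=13^1·(≡11) mod 13; (5|13)=-1, (11|13)=-1; (−1)^{0·1·6}·(-1)^1·(-1)^0 = -1.
v=2: v_2(a)=3, v_2(b)=-2; units ≡ 7, 1 (mod 8); ε·ε+αω+βω = 1·0+3·0+-2·0 ≡ 0  ⇒  (a,b)_2 = +1.
v=∞: -210 < 0 and -15015 < 0  ⇒  (a,b)_∞ = -1.
v=3: a=3^1·(≡2), b=3^3·(≡2) mod 3; (2|3)=-1, (2|3)=-1; (−1)^{1·3·1}·(-1)^3·(-1)^1 = -1.
v=5: a=5^1·(≡2), b=5^1·(≡2) mod 5; (2|5)=-1, (2|5)=-1; (−1)^{1·1·2}·(-1)^1·(-1)^1 = +1.
v=11: a=11^0·(≡7), b=11^1·(≡6) mod 11; (7|11)=-1, (6|11)=-1; (−1)^{0·1·5}·(-1)^1·(-1)^0 = -1.
(-210, -15015 / ℚ) ramifies at {3, 11, 13, ∞}: a division algebra.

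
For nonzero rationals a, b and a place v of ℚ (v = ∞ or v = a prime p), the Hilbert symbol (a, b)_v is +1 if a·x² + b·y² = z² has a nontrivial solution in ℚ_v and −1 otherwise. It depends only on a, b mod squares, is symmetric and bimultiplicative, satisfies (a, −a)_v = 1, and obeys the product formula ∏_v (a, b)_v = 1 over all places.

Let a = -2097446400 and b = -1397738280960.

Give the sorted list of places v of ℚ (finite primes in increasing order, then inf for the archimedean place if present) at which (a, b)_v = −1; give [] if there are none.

[2, 7, 17, inf]

Mod squares: a ≡ -14, b ≡ -1190. Check v ∈ {∞, 2, 3, 5, 7, 17}.
v=3: a=3^4·(≡1), b=3^4·(≡1) mod 3; (1|3)=+1, (1|3)=+1; (−1)^{4·4·1}·(+1)^4·(+1)^4 = +1.
v=5: a=5^2·(≡4), b=5^1·(≡3) mod 5; (4|5)=+1, (3|5)=-1; (−1)^{2·1·2}·(+1)^1·(-1)^2 = +1.
v=2: v_2(a)=9, v_2(b)=11; units ≡ 1, 5 (mod 8); ε·ε+αω+βω = 0·0+9·1+11·0 ≡ 1  ⇒  (a,b)_2 = -1.
v=∞: -14 < 0 and -1190 < 0  ⇒  (a,b)_∞ = -1.
v=17: a=17^2·(≡6), b=17^3·(≡4) mod 17; (6|17)=-1, (4|17)=+1; (−1)^{2·3·8}·(-1)^3·(+1)^2 = -1.
v=7: a=7^1·(≡3), b=7^3·(≡3) mod 7; (3|7)=-1, (3|7)=-1; (−1)^{1·3·3}·(-1)^3·(-1)^1 = -1.
Ram(-14, -1190) = {2, 7, 17, ∞}; no ℚ_2-point on the conic.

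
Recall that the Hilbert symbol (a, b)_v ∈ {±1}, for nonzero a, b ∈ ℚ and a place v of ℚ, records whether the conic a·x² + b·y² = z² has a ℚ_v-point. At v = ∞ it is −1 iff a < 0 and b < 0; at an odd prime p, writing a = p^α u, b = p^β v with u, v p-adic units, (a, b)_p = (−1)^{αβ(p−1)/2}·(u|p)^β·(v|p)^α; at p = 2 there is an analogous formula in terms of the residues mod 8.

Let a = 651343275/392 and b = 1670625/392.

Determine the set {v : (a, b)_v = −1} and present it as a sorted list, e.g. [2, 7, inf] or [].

(a, b) ≡ (22, 66) mod (ℚ^×)²; places V = {2, 3, 5, 7, 11, 19, ∞}.
(a,b)_7: α=-2, u≡2; β=-2, v≡5 (mod 7); (2|7)=+1, (5|7)=-1; sign (−1)^0·+1^-2·-1^-2 = +1.
(a,b)_19: α=2, u≡14; β=0, v≡1 (mod 19); (14|19)=-1, (1|19)=+1; sign (−1)^0·-1^0·+1^2 = +1.
(a,b)_5: α=2, u≡3; β=4, v≡4 (mod 5); (3|5)=-1, (4|5)=+1; sign (−1)^0·-1^4·+1^2 = +1.
(a,b)_3: α=8, u≡1; β=5, v≡1 (mod 3); (1|3)=+1, (1|3)=+1; sign (−1)^0·+1^5·+1^8 = +1.
(a,b)_2: α=-3, β=-3; u≡3, v≡1 (mod 8); ε(u)ε(v)=1·0, αω(v)=-3·0, βω(u)=-3·1; sum ≡ 1  ⇒  -1.
(a,b)_11: α=1, u≡2; β=1, v≡6 (mod 11); (2|11)=-1, (6|11)=-1; sign (−1)^1·-1^1·-1^1 = -1.
(a,b)_∞: sgn(22)=+, sgn(66)=+, so +1.
(22, 66 / ℚ) ramifies at {2, 11}: a division algebra.

[2, 11]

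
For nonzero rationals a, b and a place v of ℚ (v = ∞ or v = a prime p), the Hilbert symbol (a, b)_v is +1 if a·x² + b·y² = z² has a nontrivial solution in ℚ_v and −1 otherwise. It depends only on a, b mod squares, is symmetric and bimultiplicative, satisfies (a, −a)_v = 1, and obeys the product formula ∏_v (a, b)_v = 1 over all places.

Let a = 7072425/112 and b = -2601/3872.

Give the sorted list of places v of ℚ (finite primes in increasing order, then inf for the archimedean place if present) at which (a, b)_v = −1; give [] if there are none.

[2, 7]

(a, b) ≡ (119, -2) mod (ℚ^×)²; places V = {2, 3, 5, 7, 11, 17, 43, ∞}.
(a,b)_5: α=2, u≡1; β=0, v≡2 (mod 5); (1|5)=+1, (2|5)=-1; sign (−1)^0·+1^0·-1^2 = +1.
(a,b)_43: α=2, u≡33; β=0, v≡11 (mod 43); (33|43)=-1, (11|43)=+1; sign (−1)^0·-1^0·+1^2 = +1.
(a,b)_∞: sgn(119)=+, sgn(-2)=−, so +1.
(a,b)_7: α=-1, u≡5; β=0, v≡3 (mod 7); (5|7)=-1, (3|7)=-1; sign (−1)^0·-1^0·-1^-1 = -1.
(a,b)_2: α=-4, β=-5; u≡7, v≡7 (mod 8); ε(u)ε(v)=1·1, αω(v)=-4·0, βω(u)=-5·0; sum ≡ 1  ⇒  -1.
(a,b)_17: α=1, u≡12; β=2, v≡15 (mod 17); (12|17)=-1, (15|17)=+1; sign (−1)^0·-1^2·+1^1 = +1.
(a,b)_11: α=0, u≡4; β=-2, v≡5 (mod 11); (4|11)=+1, (5|11)=+1; sign (−1)^0·+1^-2·+1^0 = +1.
(a,b)_3: α=2, u≡2; β=2, v≡1 (mod 3); (2|3)=-1, (1|3)=+1; sign (−1)^0·-1^2·+1^2 = +1.
(119, -2 / ℚ) ramifies at {2, 7}: a division algebra.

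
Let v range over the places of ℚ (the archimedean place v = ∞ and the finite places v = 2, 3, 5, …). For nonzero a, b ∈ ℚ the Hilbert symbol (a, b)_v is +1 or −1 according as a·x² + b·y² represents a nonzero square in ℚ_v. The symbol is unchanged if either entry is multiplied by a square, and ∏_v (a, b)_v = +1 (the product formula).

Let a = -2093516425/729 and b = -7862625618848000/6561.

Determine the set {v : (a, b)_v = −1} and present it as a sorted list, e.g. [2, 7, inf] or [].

[2, 5, 11, 17, 19, 23, 37, inf]

(a, b) ≡ (-1708993, -3403144745) mod (ℚ^×)²; places V = {2, 3, 5, 7, 11, 13, 17, 19, 23, 37, 47, ∞}.
(a,b)_7: α=2, u≡4; β=1, v≡5 (mod 7); (4|7)=+1, (5|7)=-1; sign (−1)^0·+1^1·-1^2 = +1.
(a,b)_3: α=-6, u≡2; β=-8, v≡1 (mod 3); (2|3)=-1, (1|3)=+1; sign (−1)^0·-1^-8·+1^-6 = +1.
(a,b)_19: α=1, u≡15; β=2, v≡3 (mod 19); (15|19)=-1, (3|19)=-1; sign (−1)^0·-1^2·-1^1 = -1.
(a,b)_17: α=1, u≡4; β=1, v≡5 (mod 17); (4|17)=+1, (5|17)=-1; sign (−1)^0·+1^1·-1^1 = -1.
(a,b)_11: α=1, u≡5; β=1, v≡5 (mod 11); (5|11)=+1, (5|11)=+1; sign (−1)^1·+1^1·+1^1 = -1.
(a,b)_23: α=0, u≡14; β=1, v≡2 (mod 23); (14|23)=-1, (2|23)=+1; sign (−1)^0·-1^1·+1^0 = -1.
(a,b)_37: α=1, u≡35; β=1, v≡16 (mod 37); (35|37)=-1, (16|37)=+1; sign (−1)^0·-1^1·+1^1 = -1.
(a,b)_47: α=0, u≡32; β=1, v≡26 (mod 47); (32|47)=+1, (26|47)=-1; sign (−1)^0·+1^1·-1^0 = +1.
(a,b)_2: α=0, β=8; u≡7, v≡7 (mod 8); ε(u)ε(v)=1·1, αω(v)=0·0, βω(u)=8·0; sum ≡ 1  ⇒  -1.
(a,b)_∞: sgn(-1708993)=−, sgn(-3403144745)=−, so -1.
(a,b)_13: α=1, u≡11; β=1, v≡7 (mod 13); (11|13)=-1, (7|13)=-1; sign (−1)^0·-1^1·-1^1 = +1.
(a,b)_5: α=2, u≡2; β=3, v≡1 (mod 5); (2|5)=-1, (1|5)=+1; sign (−1)^0·-1^3·+1^2 = -1.
(-1708993, -3403144745 / ℚ) ramifies at {2, 5, 11, 17, 19, 23, 37, ∞}: a division algebra.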